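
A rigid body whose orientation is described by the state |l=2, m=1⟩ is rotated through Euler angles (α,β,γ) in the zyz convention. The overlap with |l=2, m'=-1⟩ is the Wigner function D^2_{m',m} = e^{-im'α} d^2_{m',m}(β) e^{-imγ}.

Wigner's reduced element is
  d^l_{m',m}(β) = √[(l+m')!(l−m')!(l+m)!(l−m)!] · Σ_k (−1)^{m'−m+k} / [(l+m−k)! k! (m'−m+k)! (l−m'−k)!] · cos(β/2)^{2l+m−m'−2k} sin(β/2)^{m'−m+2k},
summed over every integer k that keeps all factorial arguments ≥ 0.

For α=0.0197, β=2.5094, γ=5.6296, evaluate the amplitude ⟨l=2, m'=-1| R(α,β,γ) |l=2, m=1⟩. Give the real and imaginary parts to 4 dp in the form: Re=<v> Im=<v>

Re=-0.4333 Im=-0.3456

Split into d^2_{-1,1}(β=2.5094) × two z-phases.
Half-angle: c=0.310859, s=0.950456. N=√(1·6·6·1)=6.000000
Admissible k: 2..3 (factorial args all ≥0)
  k=2: (−1)^0·6.0000/(2)·0.3109^2·0.9505^2 = +0.261885
  k=3: (−1)^1·6.0000/(6)·0.3109^0·0.9505^4 = -0.816072
d^2_{-1,1}(2.5094) = +0.261885 -0.816072 = -0.554186
Attach z-rotation phases: D = e^{-i(-1)(0.0197)}·(-0.554186)·e^{-i(1)(5.6296)} = -0.433250-0.345567i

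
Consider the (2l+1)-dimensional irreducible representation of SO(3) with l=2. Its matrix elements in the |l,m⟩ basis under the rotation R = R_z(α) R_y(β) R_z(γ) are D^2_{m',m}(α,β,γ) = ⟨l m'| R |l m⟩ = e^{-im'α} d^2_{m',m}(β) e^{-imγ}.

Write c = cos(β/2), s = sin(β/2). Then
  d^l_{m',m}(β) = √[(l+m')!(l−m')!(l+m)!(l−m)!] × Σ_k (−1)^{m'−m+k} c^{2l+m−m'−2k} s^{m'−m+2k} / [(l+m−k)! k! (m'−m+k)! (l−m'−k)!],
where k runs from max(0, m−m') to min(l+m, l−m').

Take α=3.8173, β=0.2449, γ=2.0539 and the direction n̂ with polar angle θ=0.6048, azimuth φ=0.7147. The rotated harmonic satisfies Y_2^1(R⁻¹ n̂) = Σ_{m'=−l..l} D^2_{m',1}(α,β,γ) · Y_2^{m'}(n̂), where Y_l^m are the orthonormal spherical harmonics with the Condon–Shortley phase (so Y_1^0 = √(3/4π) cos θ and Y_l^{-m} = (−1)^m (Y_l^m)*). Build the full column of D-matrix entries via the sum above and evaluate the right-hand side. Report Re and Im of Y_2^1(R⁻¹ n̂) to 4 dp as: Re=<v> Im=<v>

Re=-0.1679 Im=-0.3444

Need the full column D^2_{m',1} for m'=−2..2 at α=3.8173, β=0.2449, γ=2.0539.
cos(β/2)=0.992512, sin(β/2)=0.122144
d^2_{-2,1}: single k=3 term ⇒ +0.003617;  D = +0.002761-0.002337i
d^2_{-1,1}: k∈[2..3] ⇒ +0.044090 -0.000223 = +0.043867;  D = -0.008397+0.043056i
d^2_{0,1}: k∈[1..2] ⇒ +0.292521 -0.004430 = +0.288090;  D = -0.133827-0.255120i
d^2_{1,1}: k∈[0..1] ⇒ +0.970384 -0.044090 = +0.926294;  D = +0.848789+0.370915i
d^2_{2,1}: single k=0 term ⇒ -0.238842;  D = +0.230584-0.062260i
Y_2^{m'}(θ=0.6048,φ=0.7147) and Σ D·Y over m':
  (+0.0028-0.0023i)·(+0.0176-0.1236i)  (-0.0084+0.0431i)·(+0.2729-0.2368i)  (-0.1338-0.2551i)·(+0.3249+0.0000i)  (+0.8488+0.3709i)·(-0.2729-0.2368i)  (+0.2306-0.0623i)·(+0.0176+0.1236i)
Y_2^1(R⁻¹ n̂) = -0.167870-0.344360i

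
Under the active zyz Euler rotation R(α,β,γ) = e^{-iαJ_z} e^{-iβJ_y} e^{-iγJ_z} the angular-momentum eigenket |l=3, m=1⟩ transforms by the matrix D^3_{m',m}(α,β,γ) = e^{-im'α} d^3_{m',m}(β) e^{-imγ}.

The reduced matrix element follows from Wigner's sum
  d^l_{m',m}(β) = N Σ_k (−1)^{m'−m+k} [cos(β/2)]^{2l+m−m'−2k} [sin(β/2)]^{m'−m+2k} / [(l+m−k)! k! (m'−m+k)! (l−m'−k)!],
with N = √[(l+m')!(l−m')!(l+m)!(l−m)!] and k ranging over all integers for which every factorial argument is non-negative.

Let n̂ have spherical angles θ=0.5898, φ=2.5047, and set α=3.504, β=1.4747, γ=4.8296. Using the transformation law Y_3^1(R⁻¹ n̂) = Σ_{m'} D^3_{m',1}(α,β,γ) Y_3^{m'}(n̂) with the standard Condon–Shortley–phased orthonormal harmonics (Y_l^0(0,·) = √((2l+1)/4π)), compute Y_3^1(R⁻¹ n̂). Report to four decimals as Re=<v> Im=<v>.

Re=0.0337 Im=-0.0770

Need the full column D^3_{m',1} for m'=−3..3 at α=3.504, β=1.4747, γ=4.8296.
cos(β/2)=0.740253, sin(β/2)=0.672329
d^3_{-3,1}: single k=4 term ⇒ +0.433643;  D = +0.357708-0.245134i
d^3_{-2,1}: k∈[3..4] ⇒ +0.779677 -0.321579 = +0.458098;  D = -0.261529+0.376107i
d^3_{-1,1}: k∈[2..4] ⇒ +0.814394 -0.895729 +0.092361 = +0.011027;  D = +0.002677-0.010697i
d^3_{0,1}: k∈[1..3] ⇒ +0.517693 -1.281141 +0.352272 = -0.411175;  D = -0.048084-0.408354i
d^3_{1,1}: k∈[0..2] ⇒ +0.164543 -1.085859 +0.671797 = -0.249519;  D = +0.115138+0.221366i
d^3_{2,1}: k∈[0..1] ⇒ -0.472587 +0.779677 = +0.307090;  D = +0.229087+0.204508i
d^3_{3,1}: single k=0 term ⇒ +0.525689;  D = -0.490803-0.188314i
Y_3^{m'}(θ=0.5898,φ=2.5047) and Σ D·Y over m':
  (+0.3577-0.2451i)·(+0.0239-0.0677i)  (-0.2615+0.3761i)·(+0.0769+0.2512i)  (+0.0027-0.0107i)·(-0.3545-0.2622i)  (-0.0481-0.4084i)·(+0.1406+0.0000i)  (+0.1151+0.2214i)·(+0.3545-0.2622i)  (+0.2291+0.2045i)·(+0.0769-0.2512i)  (-0.4908-0.1883i)·(-0.0239-0.0677i)
Y_3^1(R⁻¹ n̂) = +0.033722-0.076991i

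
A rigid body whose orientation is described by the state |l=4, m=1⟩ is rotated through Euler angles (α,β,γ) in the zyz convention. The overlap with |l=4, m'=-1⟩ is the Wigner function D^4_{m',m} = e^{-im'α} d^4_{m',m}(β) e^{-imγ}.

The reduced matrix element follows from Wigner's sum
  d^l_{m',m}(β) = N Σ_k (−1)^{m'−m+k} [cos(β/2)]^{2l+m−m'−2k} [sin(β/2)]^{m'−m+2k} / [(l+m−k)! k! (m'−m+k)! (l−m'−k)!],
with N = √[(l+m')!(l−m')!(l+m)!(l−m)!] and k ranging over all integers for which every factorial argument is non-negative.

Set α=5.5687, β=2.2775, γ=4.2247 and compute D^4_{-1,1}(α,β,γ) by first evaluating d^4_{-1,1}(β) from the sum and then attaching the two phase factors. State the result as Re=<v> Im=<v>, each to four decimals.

Re=0.0966 Im=0.4187

Split into d^4_{-1,1}(β=2.2775) × two z-phases.
Half-angle: c=0.418730, s=0.908111. N=√(6·120·120·6)=720.000000
k: max(0,(1)−(-1))=2 … min(4+(1),4−(-1))=5
  k=2: (−1)^0·720.0000/(72)·0.4187^6·0.9081^2 = +0.044451
  k=3: (−1)^1·720.0000/(24)·0.4187^4·0.9081^4 = -0.627210
  k=4: (−1)^2·720.0000/(48)·0.4187^2·0.9081^6 = +1.475001
  k=5: (−1)^3·720.0000/(720)·0.4187^0·0.9081^8 = -0.462499
d^4_{-1,1}(2.2775) = +0.044451 -0.627210 +1.475001 -0.462499 = +0.429744
Phases: e^{-i·(-1)·5.5687}=+0.755431-0.655229i, e^{-i·(1)·4.2247}=-0.468586+0.883418i ⇒ D=+0.096631+0.418739i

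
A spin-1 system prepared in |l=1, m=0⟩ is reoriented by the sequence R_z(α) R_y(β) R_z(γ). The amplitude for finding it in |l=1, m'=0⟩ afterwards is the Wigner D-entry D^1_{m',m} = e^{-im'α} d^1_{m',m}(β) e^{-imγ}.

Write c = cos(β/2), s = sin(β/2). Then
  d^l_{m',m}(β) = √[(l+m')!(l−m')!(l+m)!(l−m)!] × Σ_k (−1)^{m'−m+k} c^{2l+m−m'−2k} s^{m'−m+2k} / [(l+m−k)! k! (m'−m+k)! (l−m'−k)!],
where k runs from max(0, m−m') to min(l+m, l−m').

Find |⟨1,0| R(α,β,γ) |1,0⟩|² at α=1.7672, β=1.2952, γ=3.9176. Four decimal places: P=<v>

P=0.0740

First d^1_{0,0}(β=1.2952), then the phase factors e^{-i(0)α} and e^{-i(0)γ}:
c=cos(1.2952/2)=0.797534, s=sin(1.2952/2)=0.603274; N=√[1·1·1·1]=1.000000
Admissible k: 0..1 (factorial args all ≥0)
  k=0: (−1)^0·1.0000/(1)·0.7975^2·0.6033^0 = +0.636060
  k=1: (−1)^1·1.0000/(1)·0.7975^0·0.6033^2 = -0.363940
d^1_{0,0}(1.2952) = +0.636060 -0.363940 = +0.272121
|D^1_{0,0}|² = |d^1_{0,0}(β)|² = (+0.272121)² = 0.074050 (the z-rotation phases have unit modulus)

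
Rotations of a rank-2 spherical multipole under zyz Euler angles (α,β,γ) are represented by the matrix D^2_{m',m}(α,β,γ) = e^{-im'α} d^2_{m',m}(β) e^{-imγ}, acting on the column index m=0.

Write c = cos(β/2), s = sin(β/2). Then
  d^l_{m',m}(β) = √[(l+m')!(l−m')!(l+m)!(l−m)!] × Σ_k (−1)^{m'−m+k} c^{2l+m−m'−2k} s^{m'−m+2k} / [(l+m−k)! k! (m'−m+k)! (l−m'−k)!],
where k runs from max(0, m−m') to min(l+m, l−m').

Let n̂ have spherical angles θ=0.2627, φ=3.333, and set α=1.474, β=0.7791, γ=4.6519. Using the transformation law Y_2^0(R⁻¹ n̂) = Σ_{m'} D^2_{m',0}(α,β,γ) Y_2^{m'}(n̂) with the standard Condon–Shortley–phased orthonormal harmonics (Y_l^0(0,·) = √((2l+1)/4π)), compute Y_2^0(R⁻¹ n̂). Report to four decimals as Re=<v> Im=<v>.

Re=0.0665 Im=0.0000

Need the full column D^2_{m',0} for m'=−2..2 at α=1.474, β=0.7791, γ=4.6519.
cos(β/2)=0.925080, sin(β/2)=0.379772
d^2_{-2,0}: single k=2 term ⇒ +0.302329;  D = -0.296682+0.058164i
d^2_{-1,0}: k∈[1..2] ⇒ +0.736439 -0.124115 = +0.612324;  D = +0.059178+0.609458i
d^2_{0,0}: k∈[0..2] ⇒ +0.732348 -0.493702 +0.020801 = +0.259447;  D = +0.259447+0.000000i
d^2_{1,0}: k∈[0..1] ⇒ -0.736439 +0.124115 = -0.612324;  D = -0.059178+0.609458i
d^2_{2,0}: single k=0 term ⇒ +0.302329;  D = -0.296682-0.058164i
Y_2^{m'}(θ=0.2627,φ=3.333) and Σ D·Y over m':
  (-0.2967+0.0582i)·(+0.0242-0.0097i)  (+0.0592+0.6095i)·(-0.1902+0.0369i)  (+0.2594+0.0000i)·(+0.5670+0.0000i)  (-0.0592+0.6095i)·(+0.1902+0.0369i)  (-0.2967-0.0582i)·(+0.0242+0.0097i)
Y_2^0(R⁻¹ n̂) = +0.066456+0.000000i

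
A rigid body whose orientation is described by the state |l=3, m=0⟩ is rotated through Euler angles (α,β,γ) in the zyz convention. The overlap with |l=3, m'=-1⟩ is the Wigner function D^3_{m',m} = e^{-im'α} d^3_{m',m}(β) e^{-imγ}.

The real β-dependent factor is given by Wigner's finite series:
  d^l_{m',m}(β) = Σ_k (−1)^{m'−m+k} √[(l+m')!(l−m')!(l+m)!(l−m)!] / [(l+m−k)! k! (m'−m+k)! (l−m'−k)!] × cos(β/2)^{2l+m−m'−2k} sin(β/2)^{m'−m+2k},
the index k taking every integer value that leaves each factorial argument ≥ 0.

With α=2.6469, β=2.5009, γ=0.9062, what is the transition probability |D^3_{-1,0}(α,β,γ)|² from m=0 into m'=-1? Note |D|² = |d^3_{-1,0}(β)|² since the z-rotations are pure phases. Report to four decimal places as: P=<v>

D^3_{-1,0}(2.6469,2.5009,0.9062) = e^{-i·-1·2.6469}·d^3_{-1,0}(2.5009)·e^{-i·0·0.9062}. Compute d first:
Half-angle: c=0.314895, s=0.949126. N=√(2·24·6·6)=41.569219
k: max(0,(0)−(-1))=1 … min(3+(0),3−(-1))=3
  k=1: (−1)^0·41.5692/(12)·0.3149^5·0.9491^1 = +0.010180
  k=2: (−1)^1·41.5692/(4)·0.3149^3·0.9491^3 = -0.277449
  k=3: (−1)^2·41.5692/(12)·0.3149^1·0.9491^5 = +0.840189
d^3_{-1,0}(2.5009) = +0.010180 -0.277449 +0.840189 = +0.572921
|D^3_{-1,0}|² = |d^3_{-1,0}(β)|² = (+0.572921)² = 0.328238 (the z-rotation phases have unit modulus)

P=0.3282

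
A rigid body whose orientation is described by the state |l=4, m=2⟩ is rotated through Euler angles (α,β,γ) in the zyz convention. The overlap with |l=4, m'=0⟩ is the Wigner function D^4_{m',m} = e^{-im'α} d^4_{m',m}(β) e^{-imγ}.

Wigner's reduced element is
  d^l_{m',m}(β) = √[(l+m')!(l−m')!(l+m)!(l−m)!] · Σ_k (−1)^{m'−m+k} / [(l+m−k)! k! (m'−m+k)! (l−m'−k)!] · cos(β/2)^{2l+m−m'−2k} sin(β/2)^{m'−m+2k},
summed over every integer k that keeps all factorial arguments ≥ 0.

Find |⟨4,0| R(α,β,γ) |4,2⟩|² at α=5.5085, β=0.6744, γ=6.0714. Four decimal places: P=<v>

P=0.2541

Split into d^4_{0,2}(β=0.6744) × two z-phases.
c=cos(0.6744/2)=0.943685, s=sin(0.6744/2)=0.330846; N=√[24·24·720·2]=910.735966
The bounds max(0,m−m')=2 and min(l+m,l−m')=4 give 3 terms
  k=2: (−1)^0·910.7360/(96)·0.9437^6·0.3308^2 = +0.733390
  k=3: (−1)^1·910.7360/(36)·0.9437^4·0.3308^4 = -0.240382
  k=4: (−1)^2·910.7360/(96)·0.9437^2·0.3308^6 = +0.011080
d^4_{0,2}(0.6744) = +0.733390 -0.240382 +0.011080 = +0.504088
|D^4_{0,2}|² = |d^4_{0,2}(β)|² = (+0.504088)² = 0.254104 (the z-rotation phases have unit modulus)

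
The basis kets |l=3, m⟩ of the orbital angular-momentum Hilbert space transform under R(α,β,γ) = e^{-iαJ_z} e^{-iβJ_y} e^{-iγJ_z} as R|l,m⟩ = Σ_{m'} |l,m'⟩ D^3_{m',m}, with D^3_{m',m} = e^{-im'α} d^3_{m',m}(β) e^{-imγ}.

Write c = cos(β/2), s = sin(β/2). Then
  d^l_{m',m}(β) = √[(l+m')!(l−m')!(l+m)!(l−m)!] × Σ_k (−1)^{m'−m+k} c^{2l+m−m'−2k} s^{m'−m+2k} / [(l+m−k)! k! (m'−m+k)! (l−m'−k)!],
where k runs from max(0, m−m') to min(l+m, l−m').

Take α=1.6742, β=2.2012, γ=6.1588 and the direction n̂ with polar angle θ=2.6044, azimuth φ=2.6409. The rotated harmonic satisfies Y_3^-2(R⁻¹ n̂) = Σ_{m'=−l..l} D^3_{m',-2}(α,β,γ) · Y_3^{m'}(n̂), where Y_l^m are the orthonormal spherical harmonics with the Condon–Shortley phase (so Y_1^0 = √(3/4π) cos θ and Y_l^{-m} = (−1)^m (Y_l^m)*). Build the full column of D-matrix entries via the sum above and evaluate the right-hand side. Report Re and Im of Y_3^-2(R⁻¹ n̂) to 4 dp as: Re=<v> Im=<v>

Re=-0.0118 Im=-0.3411

Need the full column D^3_{m',-2} for m'=−3..3 at α=1.6742, β=2.2012, γ=6.1588.
cos(β/2)=0.453061, sin(β/2)=0.891479
d^3_{-3,-2}: single k=1 term ⇒ +0.041684;  D = +0.002559-0.041606i
d^3_{-2,-2}: k∈[0..1] ⇒ +0.008649 -0.167425 = -0.158777;  D = +0.158637-0.006661i
d^3_{-1,-2}: k∈[0..1] ⇒ -0.053814 +0.416711 = +0.362897;  D = +0.052568+0.359069i
d^3_{0,-2}: k∈[0..1] ⇒ +0.183405 -0.710100 = -0.526695;  D = -0.510482+0.129679i
d^3_{1,-2}: k∈[0..1] ⇒ -0.416711 +0.806703 = +0.389992;  D = -0.134524-0.366056i
d^3_{2,-2}: k∈[0..1] ⇒ +0.648230 -0.501958 = +0.146272;  D = -0.131353+0.064357i
d^3_{3,-2}: single k=0 term ⇒ -0.624869;  D = -0.331383-0.529761i
Y_3^{m'}(θ=2.6044,φ=2.6409) and Σ D·Y over m':
  (+0.0026-0.0416i)·(-0.0038-0.0558i)  (+0.1586-0.0067i)·(-0.1240-0.1936i)  (+0.0526+0.3591i)·(-0.3904-0.2136i)  (-0.5105+0.1297i)·(-0.2214+0.0000i)  (-0.1345-0.3661i)·(+0.3904-0.2136i)  (-0.1314+0.0644i)·(-0.1240+0.1936i)  (-0.3314-0.5298i)·(+0.0038-0.0558i)
Y_3^-2(R⁻¹ n̂) = -0.011769-0.341113i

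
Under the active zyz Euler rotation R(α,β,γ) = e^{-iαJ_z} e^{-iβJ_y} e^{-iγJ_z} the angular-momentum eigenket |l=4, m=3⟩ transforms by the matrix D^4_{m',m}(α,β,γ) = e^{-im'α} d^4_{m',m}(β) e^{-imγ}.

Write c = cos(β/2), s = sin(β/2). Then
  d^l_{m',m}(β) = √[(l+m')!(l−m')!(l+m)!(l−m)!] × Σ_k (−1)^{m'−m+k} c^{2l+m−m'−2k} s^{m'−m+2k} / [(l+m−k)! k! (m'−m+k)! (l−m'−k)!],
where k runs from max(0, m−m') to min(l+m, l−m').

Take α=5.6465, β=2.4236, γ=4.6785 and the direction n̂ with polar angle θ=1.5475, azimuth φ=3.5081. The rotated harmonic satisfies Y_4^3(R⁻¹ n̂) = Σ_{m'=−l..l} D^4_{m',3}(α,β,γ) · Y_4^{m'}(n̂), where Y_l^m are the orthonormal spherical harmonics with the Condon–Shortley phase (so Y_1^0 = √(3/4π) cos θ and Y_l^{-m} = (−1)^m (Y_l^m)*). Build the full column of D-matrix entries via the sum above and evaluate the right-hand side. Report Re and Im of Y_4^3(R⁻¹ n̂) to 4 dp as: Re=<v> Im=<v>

Re=0.0632 Im=0.3665

Need the full column D^4_{m',3} for m'=−4..4 at α=5.6465, β=2.4236, γ=4.6785.
cos(β/2)=0.351335, sin(β/2)=0.936250
d^4_{-4,3}: single k=7 term ⇒ +0.626626;  D = -0.402013+0.480673i
d^4_{-3,3}: k∈[6..7] ⇒ +0.581957 -0.590384 = -0.008427;  D = +0.008190-0.001983i
d^4_{-2,3}: k∈[5..6] ⇒ +0.350193 -0.828949 = -0.478756;  D = +0.441132+0.186036i
d^4_{-1,3}: k∈[4..5] ⇒ +0.154871 -0.659877 = -0.505006;  D = +0.257481+0.434436i
d^4_{0,3}: k∈[3..4] ⇒ +0.051981 -0.369136 = -0.317155;  D = -0.032189+0.315517i
d^4_{1,3}: k∈[2..3] ⇒ +0.013085 -0.154871 = -0.141786;  D = -0.095432+0.104862i
d^4_{2,3}: k∈[1..2] ⇒ +0.002315 -0.049314 = -0.046999;  D = -0.046101+0.009142i
d^4_{3,3}: k∈[0..1] ⇒ +0.000232 -0.011540 = -0.011308;  D = -0.010226-0.004826i
d^4_{4,3}: single k=0 term ⇒ -0.001750;  D = -0.000828-0.001541i
Y_4^{m'}(θ=1.5475,φ=3.5081) and Σ D·Y over m':
  (-0.4020+0.4807i)·(+0.0462-0.4396i)  (+0.0082-0.0020i)·(-0.0132+0.0260i)  (+0.4411+0.1860i)·(-0.2475+0.2229i)  (+0.2575+0.4344i)·(+0.0308-0.0118i)  (-0.0322+0.3155i)·(+0.3156+0.0000i)  (-0.0954+0.1049i)·(-0.0308-0.0118i)  (-0.0461+0.0091i)·(-0.2475-0.2229i)  (-0.0102-0.0048i)·(+0.0132+0.0260i)  (-0.0008-0.0015i)·(+0.0462+0.4396i)
Y_4^3(R⁻¹ n̂) = +0.063198+0.366534i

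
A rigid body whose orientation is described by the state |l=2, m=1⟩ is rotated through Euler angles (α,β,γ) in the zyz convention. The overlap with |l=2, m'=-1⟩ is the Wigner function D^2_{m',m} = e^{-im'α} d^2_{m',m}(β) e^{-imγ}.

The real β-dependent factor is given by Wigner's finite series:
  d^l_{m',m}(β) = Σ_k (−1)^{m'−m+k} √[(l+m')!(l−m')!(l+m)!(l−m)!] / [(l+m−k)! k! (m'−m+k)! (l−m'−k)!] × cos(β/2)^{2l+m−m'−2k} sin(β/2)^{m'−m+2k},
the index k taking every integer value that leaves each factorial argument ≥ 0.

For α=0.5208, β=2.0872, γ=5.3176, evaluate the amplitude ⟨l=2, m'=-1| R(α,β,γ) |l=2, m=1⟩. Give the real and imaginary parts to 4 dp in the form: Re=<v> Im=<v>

Split into d^2_{-1,1}(β=2.0872) × two z-phases.
c=cos(2.0872/2)=0.503112, s=sin(2.0872/2)=0.864221; N=√[1·6·6·1]=6.000000
Admissible k: 2..3 (factorial args all ≥0)
  k=2: (−1)^0·6.0000/(2)·0.5031^2·0.8642^2 = +0.567154
  k=3: (−1)^1·6.0000/(6)·0.5031^0·0.8642^4 = -0.557827
d^2_{-1,1}(2.0872) = +0.567154 -0.557827 = +0.009327
Attach z-rotation phases: D = e^{-i(-1)(0.5208)}·(+0.009327)·e^{-i(1)(5.3176)} = +0.000786+0.009294i

Re=0.0008 Im=0.0093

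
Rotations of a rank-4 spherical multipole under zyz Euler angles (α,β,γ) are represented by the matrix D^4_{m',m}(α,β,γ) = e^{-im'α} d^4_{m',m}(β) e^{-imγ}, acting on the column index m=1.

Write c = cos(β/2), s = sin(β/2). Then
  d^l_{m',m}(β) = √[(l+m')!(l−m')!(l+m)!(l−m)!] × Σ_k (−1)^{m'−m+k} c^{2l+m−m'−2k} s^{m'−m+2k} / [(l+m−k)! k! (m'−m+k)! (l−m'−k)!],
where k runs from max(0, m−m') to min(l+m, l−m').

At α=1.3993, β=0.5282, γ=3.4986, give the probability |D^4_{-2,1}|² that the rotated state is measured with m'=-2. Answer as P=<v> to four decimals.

D^4_{-2,1}(1.3993,0.5282,3.4986) = e^{-i·-2·1.3993}·d^4_{-2,1}(0.5282)·e^{-i·1·3.4986}. Compute d first:
With c≡cos(β/2)=0.965328 and s≡sin(β/2)=0.261041, N=[2·720·120·6]^{1/2}=1018.233765
The bounds max(0,m−m')=3 and min(l+m,l−m')=5 give 3 terms
  k=3: (−1)^0·1018.2338/(72)·0.9653^5·0.2610^3 = +0.210869
  k=4: (−1)^1·1018.2338/(48)·0.9653^3·0.2610^5 = -0.023130
  k=5: (−1)^2·1018.2338/(240)·0.9653^1·0.2610^7 = +0.000338
d^4_{-2,1}(0.5282) = +0.210869 -0.023130 +0.000338 = +0.188078
|D^4_{-2,1}|² = |d^4_{-2,1}(β)|² = (+0.188078)² = 0.035373 (the z-rotation phases have unit modulus)

P=0.0354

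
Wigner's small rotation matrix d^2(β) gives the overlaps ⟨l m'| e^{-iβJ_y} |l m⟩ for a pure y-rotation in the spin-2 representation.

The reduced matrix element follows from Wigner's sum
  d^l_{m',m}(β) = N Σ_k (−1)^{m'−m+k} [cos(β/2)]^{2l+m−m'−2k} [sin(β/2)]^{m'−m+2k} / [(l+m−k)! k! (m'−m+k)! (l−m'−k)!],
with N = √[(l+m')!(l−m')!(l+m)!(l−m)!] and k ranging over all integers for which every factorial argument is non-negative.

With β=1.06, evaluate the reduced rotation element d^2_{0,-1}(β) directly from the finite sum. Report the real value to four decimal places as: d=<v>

d=-0.5223

d^2_{0,-1}(β=1.06) via Wigner's sum:
c=cos(1.06/2)=0.862807, s=sin(1.06/2)=0.505533; N=√[2·2·1·6]=4.898979
k∈{0,1} keeps every argument non-negative
  k=0: (−1)^1·4.8990/(2)·0.8628^3·0.5055^1 = -0.795365
  k=1: (−1)^2·4.8990/(2)·0.8628^1·0.5055^3 = +0.273048
d^2_{0,-1}(1.06) = -0.795365 +0.273048 = -0.522317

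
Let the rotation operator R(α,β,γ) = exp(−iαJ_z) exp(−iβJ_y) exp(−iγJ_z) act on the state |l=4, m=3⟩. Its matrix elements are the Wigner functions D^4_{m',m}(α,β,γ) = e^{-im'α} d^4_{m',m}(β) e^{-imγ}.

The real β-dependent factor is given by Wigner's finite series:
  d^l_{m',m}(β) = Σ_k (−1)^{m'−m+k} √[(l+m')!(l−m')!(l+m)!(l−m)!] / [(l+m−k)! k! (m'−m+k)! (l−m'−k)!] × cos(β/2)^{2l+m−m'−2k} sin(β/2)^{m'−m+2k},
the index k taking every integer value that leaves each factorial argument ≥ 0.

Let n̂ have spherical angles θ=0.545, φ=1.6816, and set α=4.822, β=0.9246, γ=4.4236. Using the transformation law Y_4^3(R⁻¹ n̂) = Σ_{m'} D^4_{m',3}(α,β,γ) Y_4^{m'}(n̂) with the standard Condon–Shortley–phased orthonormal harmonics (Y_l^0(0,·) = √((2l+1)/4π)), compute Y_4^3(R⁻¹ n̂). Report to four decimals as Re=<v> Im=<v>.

Re=0.0950 Im=-0.0805

Need the full column D^4_{m',3} for m'=−4..4 at α=4.822, β=0.9246, γ=4.4236.
cos(β/2)=0.895029, sin(β/2)=0.446008
d^4_{-4,3}: single k=7 term ⇒ +0.008888;  D = +0.008575-0.002336i
d^4_{-3,3}: k∈[6..7] ⇒ +0.044139 -0.001566 = +0.042574;  D = +0.015617+0.039606i
d^4_{-2,3}: k∈[5..6] ⇒ +0.142040 -0.011757 = +0.130282;  D = -0.115245+0.060763i
d^4_{-1,3}: k∈[4..5] ⇒ +0.335921 -0.050049 = +0.285872;  D = -0.160191-0.236773i
d^4_{0,3}: k∈[3..4] ⇒ +0.602944 -0.149723 = +0.453221;  D = +0.345346-0.293506i
d^4_{1,3}: k∈[2..3] ⇒ +0.811667 -0.335921 = +0.475746;  D = +0.345899+0.326631i
d^4_{2,3}: k∈[1..2] ⇒ +0.767832 -0.572003 = +0.195829;  D = -0.118068+0.156234i
d^4_{3,3}: k∈[0..1] ⇒ +0.411810 -0.715823 = -0.304013;  D = +0.261139+0.155661i
d^4_{4,3}: single k=0 term ⇒ -0.580427;  D = -0.240867+0.528089i
Y_4^{m'}(θ=0.545,φ=1.6816) and Σ D·Y over m':
  (+0.0086-0.0023i)·(+0.0289-0.0137i)  (+0.0156+0.0396i)·(+0.0487+0.1410i)  (-0.1152+0.0608i)·(-0.3612+0.0814i)  (-0.1602-0.2368i)·(-0.0491-0.4416i)  (+0.3453-0.2935i)·(-0.0235+0.0000i)  (+0.3459+0.3266i)·(+0.0491-0.4416i)  (-0.1181+0.1562i)·(-0.3612-0.0814i)  (+0.2611+0.1557i)·(-0.0487+0.1410i)  (-0.2409+0.5281i)·(+0.0289+0.0137i)
Y_4^3(R⁻¹ n̂) = +0.095031-0.080461i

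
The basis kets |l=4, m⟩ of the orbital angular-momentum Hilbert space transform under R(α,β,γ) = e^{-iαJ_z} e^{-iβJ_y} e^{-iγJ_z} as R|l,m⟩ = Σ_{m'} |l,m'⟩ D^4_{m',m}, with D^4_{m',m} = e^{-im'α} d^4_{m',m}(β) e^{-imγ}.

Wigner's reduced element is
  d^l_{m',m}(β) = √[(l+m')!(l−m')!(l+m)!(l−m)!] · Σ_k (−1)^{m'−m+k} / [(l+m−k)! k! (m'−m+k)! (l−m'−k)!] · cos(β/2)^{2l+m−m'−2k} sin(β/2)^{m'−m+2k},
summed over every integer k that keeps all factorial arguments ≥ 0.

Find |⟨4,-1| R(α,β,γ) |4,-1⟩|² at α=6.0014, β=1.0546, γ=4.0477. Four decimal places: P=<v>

First d^4_{-1,-1}(β=1.0546), then the phase factors e^{-i(-1)α} and e^{-i(-1)γ}:
c=cos(1.0546/2)=0.864169, s=sin(1.0546/2)=0.503202; N=√[6·120·6·120]=720.000000
The bounds max(0,m−m')=0 and min(l+m,l−m')=3 give 4 terms
  k=0: (−1)^0·720.0000/(720)·0.8642^8·0.5032^0 = +0.311020
  k=1: (−1)^1·720.0000/(48)·0.8642^6·0.5032^2 = -1.581858
  k=2: (−1)^2·720.0000/(24)·0.8642^4·0.5032^4 = +1.072716
  k=3: (−1)^3·720.0000/(72)·0.8642^2·0.5032^6 = -0.121241
d^4_{-1,-1}(1.0546) = +0.311020 -1.581858 +1.072716 -0.121241 = -0.319363
|D^4_{-1,-1}|² = |d^4_{-1,-1}(β)|² = (-0.319363)² = 0.101993 (the z-rotation phases have unit modulus)

P=0.1020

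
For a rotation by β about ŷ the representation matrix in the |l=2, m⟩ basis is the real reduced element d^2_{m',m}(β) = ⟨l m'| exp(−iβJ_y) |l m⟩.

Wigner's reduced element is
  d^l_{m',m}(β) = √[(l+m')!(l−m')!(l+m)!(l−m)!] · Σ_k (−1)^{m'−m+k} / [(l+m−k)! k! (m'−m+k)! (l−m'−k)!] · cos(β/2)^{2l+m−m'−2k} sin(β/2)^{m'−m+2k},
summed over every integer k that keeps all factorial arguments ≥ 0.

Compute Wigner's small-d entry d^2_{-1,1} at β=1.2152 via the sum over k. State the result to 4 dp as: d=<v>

d=0.5529

d^2_{-1,1}(β=1.2152) via Wigner's sum:
With c≡cos(β/2)=0.821021 and s≡sin(β/2)=0.570899, N=[1·6·6·1]^{1/2}=6.000000
k∈{2,3} keeps every argument non-negative
  k=2: (−1)^0·6.0000/(2)·0.8210^2·0.5709^2 = +0.659094
  k=3: (−1)^1·6.0000/(6)·0.8210^0·0.5709^4 = -0.106227
d^2_{-1,1}(1.2152) = +0.659094 -0.106227 = +0.552867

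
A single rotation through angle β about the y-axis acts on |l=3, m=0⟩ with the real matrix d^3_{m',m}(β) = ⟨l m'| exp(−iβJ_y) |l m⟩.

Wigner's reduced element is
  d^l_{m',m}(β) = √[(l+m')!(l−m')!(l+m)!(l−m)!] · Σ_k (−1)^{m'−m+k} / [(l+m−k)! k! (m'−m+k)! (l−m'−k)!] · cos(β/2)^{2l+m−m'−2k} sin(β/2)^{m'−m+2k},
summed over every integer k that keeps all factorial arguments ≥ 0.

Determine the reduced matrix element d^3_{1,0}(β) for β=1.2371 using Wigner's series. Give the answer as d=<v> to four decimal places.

d^3_{1,0}(β=1.2371) via Wigner's sum:
Half-angle: c=0.814720, s=0.579854. N=√(24·2·6·6)=41.569219
k: max(0,(0)−(1))=0 … min(3+(0),3−(1))=2
  k=0: (−1)^1·41.5692/(12)·0.8147^5·0.5799^1 = -0.721027
  k=1: (−1)^2·41.5692/(4)·0.8147^3·0.5799^3 = +1.095706
  k=2: (−1)^3·41.5692/(12)·0.8147^1·0.5799^5 = -0.185009
d^3_{1,0}(1.2371) = -0.721027 +1.095706 -0.185009 = +0.189669

d=0.1897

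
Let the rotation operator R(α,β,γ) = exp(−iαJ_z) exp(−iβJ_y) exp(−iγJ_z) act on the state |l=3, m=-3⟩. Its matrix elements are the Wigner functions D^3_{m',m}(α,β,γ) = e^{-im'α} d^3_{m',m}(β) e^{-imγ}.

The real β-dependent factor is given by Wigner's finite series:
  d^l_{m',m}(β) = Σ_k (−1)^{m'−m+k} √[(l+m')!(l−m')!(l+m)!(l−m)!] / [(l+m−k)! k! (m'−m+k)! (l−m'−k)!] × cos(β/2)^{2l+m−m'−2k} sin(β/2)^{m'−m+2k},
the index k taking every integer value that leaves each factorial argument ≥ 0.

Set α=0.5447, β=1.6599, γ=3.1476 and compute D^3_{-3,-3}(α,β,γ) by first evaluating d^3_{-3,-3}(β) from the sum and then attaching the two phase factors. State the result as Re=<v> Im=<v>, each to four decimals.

First d^3_{-3,-3}(β=1.6599), then the phase factors e^{-i(-3)α} and e^{-i(-3)γ}:
c=cos(1.6599/2)=0.674913, s=sin(1.6599/2)=0.737898; N=√[1·720·1·720]=720.000000
Admissible k: 0..0 (factorial args all ≥0)
  k=0: (−1)^0·720.0000/(720)·0.6749^6·0.7379^0 = +0.094512
d^3_{-3,-3}(1.6599) = +0.094512
Attach z-rotation phases: D = e^{-i(-3)(0.5447)}·(+0.094512)·e^{-i(-3)(3.1476)} = +0.007678-0.094199i

Re=0.0077 Im=-0.0942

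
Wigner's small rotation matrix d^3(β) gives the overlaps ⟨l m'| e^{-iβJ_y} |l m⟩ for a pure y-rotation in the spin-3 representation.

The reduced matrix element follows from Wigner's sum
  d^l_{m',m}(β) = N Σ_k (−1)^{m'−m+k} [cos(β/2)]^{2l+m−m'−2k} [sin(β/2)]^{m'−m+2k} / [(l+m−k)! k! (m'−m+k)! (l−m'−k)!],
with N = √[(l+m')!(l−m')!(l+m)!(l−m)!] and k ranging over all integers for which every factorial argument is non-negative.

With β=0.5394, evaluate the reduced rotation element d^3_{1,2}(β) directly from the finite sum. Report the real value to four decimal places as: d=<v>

d=0.5938

d^3_{1,2}(β=0.5394) via Wigner's sum:
With c≡cos(β/2)=0.963851 and s≡sin(β/2)=0.266442, N=[24·2·120·1]^{1/2}=75.894664
The bounds max(0,m−m')=1 and min(l+m,l−m')=2 give 2 terms
  k=1: (−1)^0·75.8947/(24)·0.9639^5·0.2664^1 = +0.700894
  k=2: (−1)^1·75.8947/(12)·0.9639^3·0.2664^3 = -0.107120
d^3_{1,2}(0.5394) = +0.700894 -0.107120 = +0.593774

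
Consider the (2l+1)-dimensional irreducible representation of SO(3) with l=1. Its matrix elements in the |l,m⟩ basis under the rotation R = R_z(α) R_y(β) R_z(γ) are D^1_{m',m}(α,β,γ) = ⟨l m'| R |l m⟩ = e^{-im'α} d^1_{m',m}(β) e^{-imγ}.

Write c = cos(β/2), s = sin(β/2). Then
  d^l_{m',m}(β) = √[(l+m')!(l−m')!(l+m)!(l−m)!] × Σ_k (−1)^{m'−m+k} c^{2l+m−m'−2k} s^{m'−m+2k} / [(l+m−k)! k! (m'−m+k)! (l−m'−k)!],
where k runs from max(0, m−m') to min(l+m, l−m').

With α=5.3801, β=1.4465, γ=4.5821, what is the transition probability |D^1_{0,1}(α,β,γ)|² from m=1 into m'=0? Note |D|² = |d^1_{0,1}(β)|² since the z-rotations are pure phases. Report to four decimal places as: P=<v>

P=0.4923

First d^1_{0,1}(β=1.4465), then the phase factors e^{-i(0)α} and e^{-i(1)γ}:
Half-angle: c=0.749659, s=0.661825. N=√(1·1·2·1)=1.414214
The bounds max(0,m−m')=1 and min(l+m,l−m')=1 give 1 term
  k=1: (−1)^0·1.4142/(1)·0.7497^1·0.6618^1 = +0.701652
d^1_{0,1}(1.4465) = +0.701652
|D^1_{0,1}|² = |d^1_{0,1}(β)|² = (+0.701652)² = 0.492315 (the z-rotation phases have unit modulus)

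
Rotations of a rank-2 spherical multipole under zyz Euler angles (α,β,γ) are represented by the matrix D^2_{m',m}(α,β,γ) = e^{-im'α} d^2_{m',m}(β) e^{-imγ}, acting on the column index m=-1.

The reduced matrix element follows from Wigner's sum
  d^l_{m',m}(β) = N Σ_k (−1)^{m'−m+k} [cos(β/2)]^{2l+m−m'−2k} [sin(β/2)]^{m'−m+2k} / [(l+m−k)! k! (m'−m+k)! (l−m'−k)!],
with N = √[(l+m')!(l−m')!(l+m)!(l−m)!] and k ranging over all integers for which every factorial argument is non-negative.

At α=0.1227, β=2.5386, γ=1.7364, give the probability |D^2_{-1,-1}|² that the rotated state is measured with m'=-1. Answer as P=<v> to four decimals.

D^2_{-1,-1}(0.1227,2.5386,1.7364) = e^{-i·-1·0.1227}·d^2_{-1,-1}(2.5386)·e^{-i·-1·1.7364}. Compute d first:
Half-angle: c=0.296949, s=0.954893. N=√(1·6·1·6)=6.000000
k∈{0,1} keeps every argument non-negative
  k=0: (−1)^0·6.0000/(6)·0.2969^4·0.9549^0 = +0.007776
  k=1: (−1)^1·6.0000/(2)·0.2969^2·0.9549^2 = -0.241210
d^2_{-1,-1}(2.5386) = +0.007776 -0.241210 = -0.233435
|D^2_{-1,-1}|² = |d^2_{-1,-1}(β)|² = (-0.233435)² = 0.054492 (the z-rotation phases have unit modulus)

P=0.0545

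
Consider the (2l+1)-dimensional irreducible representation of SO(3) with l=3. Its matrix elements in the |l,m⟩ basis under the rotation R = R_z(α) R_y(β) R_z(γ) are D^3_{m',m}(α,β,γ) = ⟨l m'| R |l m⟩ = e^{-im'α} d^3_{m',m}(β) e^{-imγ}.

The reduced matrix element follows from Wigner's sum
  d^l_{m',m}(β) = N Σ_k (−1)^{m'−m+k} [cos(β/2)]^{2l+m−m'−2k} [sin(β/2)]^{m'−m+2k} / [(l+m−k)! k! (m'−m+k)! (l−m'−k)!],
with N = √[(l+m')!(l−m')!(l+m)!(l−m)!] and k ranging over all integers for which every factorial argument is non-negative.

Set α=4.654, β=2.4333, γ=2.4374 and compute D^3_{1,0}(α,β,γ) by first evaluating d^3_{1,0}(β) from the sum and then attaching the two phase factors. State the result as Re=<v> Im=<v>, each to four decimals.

First d^3_{1,0}(β=2.4333), then the phase factors e^{-i(1)α} and e^{-i(0)γ}:
With c≡cos(β/2)=0.346790 and s≡sin(β/2)=0.937943, N=[24·2·6·6]^{1/2}=41.569219
Admissible k: 0..2 (factorial args all ≥0)
  k=0: (−1)^1·41.5692/(12)·0.3468^5·0.9379^1 = -0.016297
  k=1: (−1)^2·41.5692/(4)·0.3468^3·0.9379^3 = +0.357635
  k=2: (−1)^3·41.5692/(12)·0.3468^1·0.9379^5 = -0.872045
d^3_{1,0}(2.4333) = -0.016297 +0.357635 -0.872045 = -0.530707
Phases: e^{-i·(1)·4.654}=-0.058356+0.998296i, e^{-i·(0)·2.4374}=+1.000000+0.000000i ⇒ D=+0.030970-0.529802i

Re=0.0310 Im=-0.5298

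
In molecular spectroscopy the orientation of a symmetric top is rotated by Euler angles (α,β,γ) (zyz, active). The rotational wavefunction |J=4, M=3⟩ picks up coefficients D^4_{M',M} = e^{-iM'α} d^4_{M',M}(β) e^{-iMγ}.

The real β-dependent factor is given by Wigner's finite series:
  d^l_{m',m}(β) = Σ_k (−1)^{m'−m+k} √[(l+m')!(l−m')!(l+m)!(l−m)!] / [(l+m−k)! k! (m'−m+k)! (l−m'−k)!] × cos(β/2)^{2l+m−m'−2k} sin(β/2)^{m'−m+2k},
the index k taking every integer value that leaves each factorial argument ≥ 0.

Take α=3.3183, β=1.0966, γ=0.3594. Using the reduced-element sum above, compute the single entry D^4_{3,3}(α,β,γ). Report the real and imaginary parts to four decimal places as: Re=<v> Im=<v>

D^4_{3,3}(3.3183,1.0966,0.3594) = e^{-i·3·3.3183}·d^4_{3,3}(1.0966)·e^{-i·3·0.3594}. Compute d first:
Half-angle: c=0.853412, s=0.521237. N=√(5040·1·5040·1)=5040.000000
k: max(0,(3)−(3))=0 … min(4+(3),4−(3))=1
  k=0: (−1)^0·5040.0000/(5040)·0.8534^8·0.5212^0 = +0.281365
  k=1: (−1)^1·5040.0000/(720)·0.8534^6·0.5212^2 = -0.734718
d^4_{3,3}(1.0966) = +0.281365 -0.734718 = -0.453354
Phases: e^{-i·(3)·3.3183}=-0.862745+0.505639i, e^{-i·(3)·0.3594}=+0.472915-0.881108i ⇒ D=-0.017008-0.453035i

Re=-0.0170 Im=-0.4530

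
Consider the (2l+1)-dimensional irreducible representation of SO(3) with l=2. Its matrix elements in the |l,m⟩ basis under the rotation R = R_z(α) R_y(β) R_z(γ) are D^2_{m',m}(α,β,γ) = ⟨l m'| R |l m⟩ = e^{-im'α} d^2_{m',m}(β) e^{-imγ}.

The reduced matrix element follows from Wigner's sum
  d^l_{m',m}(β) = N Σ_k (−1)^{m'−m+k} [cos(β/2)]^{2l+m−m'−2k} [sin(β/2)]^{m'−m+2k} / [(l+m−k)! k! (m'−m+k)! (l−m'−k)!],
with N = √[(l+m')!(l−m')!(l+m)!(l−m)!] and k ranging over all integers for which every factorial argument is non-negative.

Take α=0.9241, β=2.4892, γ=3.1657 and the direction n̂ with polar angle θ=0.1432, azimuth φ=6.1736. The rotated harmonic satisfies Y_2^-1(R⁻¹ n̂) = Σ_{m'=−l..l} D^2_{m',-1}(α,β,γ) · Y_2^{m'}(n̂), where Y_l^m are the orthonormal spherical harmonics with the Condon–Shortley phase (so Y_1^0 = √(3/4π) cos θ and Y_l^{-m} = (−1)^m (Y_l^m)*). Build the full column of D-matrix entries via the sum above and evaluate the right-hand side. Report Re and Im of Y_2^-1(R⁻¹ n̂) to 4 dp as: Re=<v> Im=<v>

Need the full column D^2_{m',-1} for m'=−2..2 at α=0.9241, β=2.4892, γ=3.1657.
cos(β/2)=0.320442, sin(β/2)=0.947268
d^2_{-2,-1}: single k=1 term ⇒ +0.062338;  D = +0.018512-0.059526i
d^2_{-1,-1}: k∈[0..1] ⇒ +0.010544 -0.276418 = -0.265874;  D = +0.155042+0.215989i
d^2_{0,-1}: k∈[0..1] ⇒ -0.076348 +0.667182 = +0.590834;  D = -0.590662-0.014242i
d^2_{1,-1}: k∈[0..1] ⇒ +0.276418 -0.805177 = -0.528759;  D = +0.328685-0.414189i
d^2_{2,-1}: single k=0 term ⇒ -0.544752;  D = -0.136513-0.527369i
Y_2^{m'}(θ=0.1432,φ=6.1736) and Σ D·Y over m':
  (+0.0185-0.0595i)·(+0.0077+0.0017i)  (+0.1550+0.2160i)·(+0.1085+0.0119i)  (-0.5907-0.0142i)·(+0.6115+0.0000i)  (+0.3287-0.4142i)·(-0.1085+0.0119i)  (-0.1365-0.5274i)·(+0.0077-0.0017i)
Y_2^-1(R⁻¹ n̂) = -0.379373+0.061176i

Re=-0.3794 Im=0.0612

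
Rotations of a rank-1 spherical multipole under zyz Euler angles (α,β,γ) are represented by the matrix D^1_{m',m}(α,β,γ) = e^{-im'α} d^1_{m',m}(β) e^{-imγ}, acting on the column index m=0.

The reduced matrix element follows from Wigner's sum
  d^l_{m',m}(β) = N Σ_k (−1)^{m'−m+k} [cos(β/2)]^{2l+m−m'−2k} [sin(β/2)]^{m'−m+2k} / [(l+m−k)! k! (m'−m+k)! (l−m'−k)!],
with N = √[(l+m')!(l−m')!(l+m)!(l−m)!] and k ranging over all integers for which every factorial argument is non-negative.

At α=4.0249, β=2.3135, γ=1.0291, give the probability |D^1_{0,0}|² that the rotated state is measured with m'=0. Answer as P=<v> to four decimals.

D^1_{0,0}(4.0249,2.3135,1.0291) = e^{-i·0·4.0249}·d^1_{0,0}(2.3135)·e^{-i·0·1.0291}. Compute d first:
Half-angle: c=0.402317, s=0.915500. N=√(1·1·1·1)=1.000000
k: max(0,(0)−(0))=0 … min(1+(0),1−(0))=1
  k=0: (−1)^0·1.0000/(1)·0.4023^2·0.9155^0 = +0.161859
  k=1: (−1)^1·1.0000/(1)·0.4023^0·0.9155^2 = -0.838141
d^1_{0,0}(2.3135) = +0.161859 -0.838141 = -0.676282
|D^1_{0,0}|² = |d^1_{0,0}(β)|² = (-0.676282)² = 0.457357 (the z-rotation phases have unit modulus)

P=0.4574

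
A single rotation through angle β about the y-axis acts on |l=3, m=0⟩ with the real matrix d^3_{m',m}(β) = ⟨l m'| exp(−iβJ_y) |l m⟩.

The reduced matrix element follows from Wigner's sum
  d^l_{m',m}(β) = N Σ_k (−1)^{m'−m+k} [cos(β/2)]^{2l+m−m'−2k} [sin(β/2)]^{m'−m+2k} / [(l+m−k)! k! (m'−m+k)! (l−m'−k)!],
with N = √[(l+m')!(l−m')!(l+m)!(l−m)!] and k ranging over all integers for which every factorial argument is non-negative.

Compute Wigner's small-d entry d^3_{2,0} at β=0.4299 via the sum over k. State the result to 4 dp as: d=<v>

d=0.2162

d^3_{2,0}(β=0.4299) via Wigner's sum:
Half-angle: c=0.976987, s=0.213299. N=√(120·1·6·6)=65.726707
k∈{0,1} keeps every argument non-negative
  k=0: (−1)^2·65.7267/(12)·0.9770^4·0.2133^2 = +0.227034
  k=1: (−1)^3·65.7267/(12)·0.9770^2·0.2133^4 = -0.010822
d^3_{2,0}(0.4299) = +0.227034 -0.010822 = +0.216213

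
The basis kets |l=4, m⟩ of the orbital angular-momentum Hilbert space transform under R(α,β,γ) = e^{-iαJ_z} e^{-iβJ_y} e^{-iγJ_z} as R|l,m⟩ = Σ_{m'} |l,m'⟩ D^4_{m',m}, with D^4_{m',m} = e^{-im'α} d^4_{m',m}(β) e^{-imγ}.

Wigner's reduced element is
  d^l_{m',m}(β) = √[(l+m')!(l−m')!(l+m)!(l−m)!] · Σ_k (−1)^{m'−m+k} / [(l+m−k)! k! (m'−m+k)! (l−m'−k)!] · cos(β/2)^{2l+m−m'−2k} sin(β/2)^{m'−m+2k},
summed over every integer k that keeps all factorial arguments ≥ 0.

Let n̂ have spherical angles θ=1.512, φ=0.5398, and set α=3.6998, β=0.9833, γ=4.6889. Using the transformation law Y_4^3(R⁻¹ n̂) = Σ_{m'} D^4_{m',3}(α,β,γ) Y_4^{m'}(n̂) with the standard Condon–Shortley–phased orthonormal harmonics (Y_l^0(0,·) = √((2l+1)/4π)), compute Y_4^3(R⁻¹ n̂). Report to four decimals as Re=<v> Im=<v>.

Re=0.0046 Im=0.2184

Need the full column D^4_{m',3} for m'=−4..4 at α=3.6998, β=0.9833, γ=4.6889.
cos(β/2)=0.881555, sin(β/2)=0.472081
d^4_{-4,3}: single k=7 term ⇒ +0.013029;  D = +0.009687+0.008713i
d^4_{-3,3}: k∈[6..7] ⇒ +0.060214 -0.002467 = +0.057747;  D = -0.056872-0.010014i
d^4_{-2,3}: k∈[5..6] ⇒ +0.180309 -0.017236 = +0.163073;  D = +0.151202-0.061079i
d^4_{-1,3}: k∈[4..5] ⇒ +0.396811 -0.068276 = +0.328535;  D = -0.193202+0.265721i
d^4_{0,3}: k∈[3..4] ⇒ +0.662768 -0.190062 = +0.472705;  D = +0.033283-0.471532i
d^4_{1,3}: k∈[2..3] ⇒ +0.830234 -0.396811 = +0.433423;  D = +0.203115+0.382883i
d^4_{2,3}: k∈[1..2] ⇒ +0.730848 -0.628756 = +0.102091;  D = -0.088350-0.051156i
d^4_{3,3}: k∈[0..1] ⇒ +0.364750 -0.732197 = -0.367447;  D = -0.367242+0.012255i
d^4_{4,3}: single k=0 term ⇒ -0.552469;  D = +0.458587-0.308091i
Y_4^{m'}(θ=1.512,φ=0.5398) and Σ D·Y over m':
  (+0.0097+0.0087i)·(-0.2439-0.3656i)  (-0.0569-0.0100i)·(-0.0036-0.0731i)  (+0.1512-0.0611i)·(-0.1534+0.2868i)  (-0.1932+0.2657i)·(-0.0708+0.0424i)  (+0.0333-0.4715i)·(+0.3064+0.0000i)  (+0.2031+0.3829i)·(+0.0708+0.0424i)  (-0.0883-0.0512i)·(-0.1534-0.2868i)  (-0.3672+0.0123i)·(+0.0036-0.0731i)  (+0.4586-0.3081i)·(-0.2439+0.3656i)
Y_4^3(R⁻¹ n̂) = +0.004598+0.218368i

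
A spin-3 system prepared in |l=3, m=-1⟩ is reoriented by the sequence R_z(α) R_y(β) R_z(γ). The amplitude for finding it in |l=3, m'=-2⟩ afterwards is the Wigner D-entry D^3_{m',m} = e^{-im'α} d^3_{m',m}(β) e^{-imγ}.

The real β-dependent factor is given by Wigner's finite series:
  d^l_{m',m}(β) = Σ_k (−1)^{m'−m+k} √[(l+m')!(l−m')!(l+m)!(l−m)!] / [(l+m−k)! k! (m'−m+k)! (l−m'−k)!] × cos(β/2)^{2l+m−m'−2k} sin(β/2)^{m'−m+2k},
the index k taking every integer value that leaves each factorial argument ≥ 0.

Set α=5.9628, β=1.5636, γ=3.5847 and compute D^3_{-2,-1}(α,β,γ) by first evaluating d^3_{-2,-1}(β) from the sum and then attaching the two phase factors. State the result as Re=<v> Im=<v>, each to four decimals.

D^3_{-2,-1}(5.9628,1.5636,3.5847) = e^{-i·-2·5.9628}·d^3_{-2,-1}(1.5636)·e^{-i·-1·3.5847}. Compute d first:
With c≡cos(β/2)=0.709646 and s≡sin(β/2)=0.704558, N=[1·120·2·24]^{1/2}=75.894664
k∈{1,2} keeps every argument non-negative
  k=1: (−1)^0·75.8947/(24)·0.7096^5·0.7046^1 = +0.400984
  k=2: (−1)^1·75.8947/(12)·0.7096^3·0.7046^3 = -0.790508
d^3_{-2,-1}(1.5636) = +0.400984 -0.790508 = -0.389524
D = (+0.801635-0.597813i)·(-0.389524)·(-0.903424-0.428749i) = +0.381939-0.076494i

Re=0.3819 Im=-0.0765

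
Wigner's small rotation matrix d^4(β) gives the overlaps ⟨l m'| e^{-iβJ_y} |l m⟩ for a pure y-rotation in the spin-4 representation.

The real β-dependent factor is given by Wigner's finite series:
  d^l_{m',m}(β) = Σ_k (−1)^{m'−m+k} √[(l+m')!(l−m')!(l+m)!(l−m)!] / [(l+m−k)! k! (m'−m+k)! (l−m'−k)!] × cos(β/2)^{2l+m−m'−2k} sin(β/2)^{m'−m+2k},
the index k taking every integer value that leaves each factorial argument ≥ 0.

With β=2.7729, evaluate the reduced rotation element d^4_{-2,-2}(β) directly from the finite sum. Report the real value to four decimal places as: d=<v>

d=0.0154

d^4_{-2,-2}(β=2.7729) via Wigner's sum:
Half-angle: c=0.183304, s=0.983056. N=√(2·720·2·720)=1440.000000
k: max(0,(-2)−(-2))=0 … min(4+(-2),4−(-2))=2
  k=0: (−1)^0·1440.0000/(1440)·0.1833^8·0.9831^0 = +0.000001
  k=1: (−1)^1·1440.0000/(120)·0.1833^6·0.9831^2 = -0.000440
  k=2: (−1)^2·1440.0000/(96)·0.1833^4·0.9831^4 = +0.015816
d^4_{-2,-2}(2.7729) = +0.000001 -0.000440 +0.015816 = +0.015377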